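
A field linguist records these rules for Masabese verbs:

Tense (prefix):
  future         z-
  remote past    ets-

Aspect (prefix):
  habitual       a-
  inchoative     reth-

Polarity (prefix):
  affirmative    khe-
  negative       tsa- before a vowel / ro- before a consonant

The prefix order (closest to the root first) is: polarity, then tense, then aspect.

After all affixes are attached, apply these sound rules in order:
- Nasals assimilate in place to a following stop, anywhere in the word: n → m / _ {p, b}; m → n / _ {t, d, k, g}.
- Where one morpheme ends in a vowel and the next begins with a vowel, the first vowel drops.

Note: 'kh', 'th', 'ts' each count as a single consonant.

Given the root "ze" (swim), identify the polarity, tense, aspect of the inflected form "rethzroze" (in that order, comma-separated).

Segment: reth-z-ro-ze.
polarity: tsa/ro- → negative.
tense: z- → future.
aspect: reth- → inchoative.

negative, future, inchoative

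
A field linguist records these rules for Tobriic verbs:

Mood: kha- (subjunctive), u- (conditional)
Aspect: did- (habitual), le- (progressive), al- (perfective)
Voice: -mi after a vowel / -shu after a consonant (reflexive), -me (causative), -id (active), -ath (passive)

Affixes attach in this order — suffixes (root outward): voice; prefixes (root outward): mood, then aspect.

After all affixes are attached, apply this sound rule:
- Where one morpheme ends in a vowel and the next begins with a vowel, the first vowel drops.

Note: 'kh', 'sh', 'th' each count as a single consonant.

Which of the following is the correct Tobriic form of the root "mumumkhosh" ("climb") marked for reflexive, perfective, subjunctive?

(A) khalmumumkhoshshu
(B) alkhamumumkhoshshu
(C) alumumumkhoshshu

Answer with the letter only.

B

Attach mood subjunctive kha- → khamumumkhosh.
Attach aspect perfective al- → alkhamumumkhosh.
Attach voice reflexive -shu (after consonant 'sh') → alkhamumumkhoshshu.
Vowel deletion: no change.
So the correct form is alkhamumumkhoshshu, option (B).
(C) alumumumkhoshshu is wrong: it uses conditional instead of subjunctive for mood.
(A) khalmumumkhoshshu is wrong: it has the affixes in the wrong order.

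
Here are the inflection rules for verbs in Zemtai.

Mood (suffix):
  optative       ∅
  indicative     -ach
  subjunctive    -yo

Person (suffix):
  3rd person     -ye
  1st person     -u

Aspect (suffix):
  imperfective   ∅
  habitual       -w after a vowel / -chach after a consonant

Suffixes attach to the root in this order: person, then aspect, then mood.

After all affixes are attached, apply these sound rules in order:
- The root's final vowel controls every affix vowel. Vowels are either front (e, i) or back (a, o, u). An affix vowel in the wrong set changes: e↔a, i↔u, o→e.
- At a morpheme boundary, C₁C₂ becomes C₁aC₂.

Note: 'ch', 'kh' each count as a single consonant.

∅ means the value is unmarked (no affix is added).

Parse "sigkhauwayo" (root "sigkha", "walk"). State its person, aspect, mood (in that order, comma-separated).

Segment: sigkha-u-w-yo.
person: -u → 1st person.
aspect: -w/chach → habitual.
mood: -yo → subjunctive.

1st person, habitual, subjunctive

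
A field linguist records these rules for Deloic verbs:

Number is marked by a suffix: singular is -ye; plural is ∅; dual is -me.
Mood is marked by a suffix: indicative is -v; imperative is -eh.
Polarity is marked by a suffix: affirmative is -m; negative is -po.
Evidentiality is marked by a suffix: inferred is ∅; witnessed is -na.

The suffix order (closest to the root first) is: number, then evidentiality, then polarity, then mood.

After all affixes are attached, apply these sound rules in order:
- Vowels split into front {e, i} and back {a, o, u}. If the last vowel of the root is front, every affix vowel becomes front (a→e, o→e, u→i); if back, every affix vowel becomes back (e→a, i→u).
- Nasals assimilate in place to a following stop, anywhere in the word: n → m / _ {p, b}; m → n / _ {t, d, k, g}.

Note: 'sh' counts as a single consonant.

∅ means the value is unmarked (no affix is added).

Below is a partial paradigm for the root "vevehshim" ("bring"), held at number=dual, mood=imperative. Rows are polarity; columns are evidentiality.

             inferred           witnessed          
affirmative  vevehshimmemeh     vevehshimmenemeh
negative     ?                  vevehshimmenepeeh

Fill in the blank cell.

vevehshimmepeeh

Attach number dual -me → vevehshimme.
evidentiality = inferred: zero marking, form stays vevehshimme.
Attach polarity negative -po → vevehshimmepo.
Attach mood imperative -eh → vevehshimmepoeh.
Apply vowel harmony: vevehshimmepoeh → vevehshimmepeeh.
Nasal assimilation: no change.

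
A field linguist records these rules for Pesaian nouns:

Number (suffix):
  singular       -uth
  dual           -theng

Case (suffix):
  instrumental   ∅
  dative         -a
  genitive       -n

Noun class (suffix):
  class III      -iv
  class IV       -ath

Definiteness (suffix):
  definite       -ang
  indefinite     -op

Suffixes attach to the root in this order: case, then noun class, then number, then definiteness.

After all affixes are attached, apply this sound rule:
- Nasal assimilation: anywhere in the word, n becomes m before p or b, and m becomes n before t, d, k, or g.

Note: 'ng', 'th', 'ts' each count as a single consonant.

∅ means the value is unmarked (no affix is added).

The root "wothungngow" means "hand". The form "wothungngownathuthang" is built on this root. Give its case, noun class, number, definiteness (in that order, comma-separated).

Segment: wothungngow-n-ath-uth-ang.
case: -n → genitive.
noun class: -ath → class IV.
number: -uth → singular.
definiteness: -ang → definite.

genitive, class IV, singular, definite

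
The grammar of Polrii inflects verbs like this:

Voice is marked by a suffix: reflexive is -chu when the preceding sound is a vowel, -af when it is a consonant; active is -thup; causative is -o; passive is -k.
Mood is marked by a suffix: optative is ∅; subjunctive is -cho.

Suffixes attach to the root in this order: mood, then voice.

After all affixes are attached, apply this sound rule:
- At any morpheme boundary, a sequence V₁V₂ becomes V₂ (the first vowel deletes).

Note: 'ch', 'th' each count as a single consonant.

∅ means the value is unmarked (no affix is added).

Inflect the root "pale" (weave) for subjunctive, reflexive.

Attach mood subjunctive -cho → palecho.
Attach voice reflexive -chu (after vowel 'o') → palechochu.
Vowel deletion: no change.

palechochu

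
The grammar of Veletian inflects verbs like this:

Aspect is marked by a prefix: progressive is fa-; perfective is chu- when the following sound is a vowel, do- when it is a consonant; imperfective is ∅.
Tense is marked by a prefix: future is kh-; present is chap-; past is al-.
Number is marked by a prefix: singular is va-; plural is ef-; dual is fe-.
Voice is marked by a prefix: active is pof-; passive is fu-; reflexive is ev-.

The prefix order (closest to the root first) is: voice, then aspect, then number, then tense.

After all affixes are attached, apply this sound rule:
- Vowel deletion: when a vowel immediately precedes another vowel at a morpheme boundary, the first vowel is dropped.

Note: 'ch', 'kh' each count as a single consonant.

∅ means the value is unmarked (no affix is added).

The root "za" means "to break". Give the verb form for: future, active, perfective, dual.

khfedopofza

Attach voice active pof- → pofza.
Attach aspect perfective do- (before consonant 'p') → dopofza.
Attach number dual fe- → fedopofza.
Attach tense future kh- → khfedopofza.
Vowel deletion: no change.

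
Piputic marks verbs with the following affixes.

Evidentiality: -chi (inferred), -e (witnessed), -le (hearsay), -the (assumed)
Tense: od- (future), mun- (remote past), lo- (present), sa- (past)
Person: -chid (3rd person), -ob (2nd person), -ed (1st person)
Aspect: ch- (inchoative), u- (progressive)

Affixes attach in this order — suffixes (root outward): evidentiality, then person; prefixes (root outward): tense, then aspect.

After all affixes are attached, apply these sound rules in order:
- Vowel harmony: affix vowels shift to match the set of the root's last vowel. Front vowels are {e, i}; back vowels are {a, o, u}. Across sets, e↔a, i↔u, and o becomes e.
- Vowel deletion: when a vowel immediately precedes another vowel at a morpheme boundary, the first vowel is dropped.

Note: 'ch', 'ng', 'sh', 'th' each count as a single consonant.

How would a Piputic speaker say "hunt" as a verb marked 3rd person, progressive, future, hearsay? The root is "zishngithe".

Attach tense future od- → odzishngithe.
Attach evidentiality hearsay -le → odzishngithele.
Attach aspect progressive u- → uodzishngithele.
Attach person 3rd person -chid → uodzishngithelechid.
Apply vowel harmony: uodzishngithelechid → iedzishngithelechid.
Apply vowel deletion: iedzishngithelechid → edzishngithelechid.

edzishngithelechid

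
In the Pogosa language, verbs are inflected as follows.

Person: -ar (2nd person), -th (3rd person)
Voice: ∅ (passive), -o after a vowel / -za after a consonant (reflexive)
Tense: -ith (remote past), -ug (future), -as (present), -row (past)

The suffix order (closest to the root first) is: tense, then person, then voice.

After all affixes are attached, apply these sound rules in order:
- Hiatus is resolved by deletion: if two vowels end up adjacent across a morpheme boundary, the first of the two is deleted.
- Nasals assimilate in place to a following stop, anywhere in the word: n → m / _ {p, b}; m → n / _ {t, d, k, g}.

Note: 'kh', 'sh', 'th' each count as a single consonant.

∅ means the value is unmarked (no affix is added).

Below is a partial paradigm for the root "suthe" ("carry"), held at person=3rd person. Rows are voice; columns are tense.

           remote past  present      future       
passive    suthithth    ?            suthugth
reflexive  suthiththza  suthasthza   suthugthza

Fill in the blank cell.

suthasth

Attach tense present -as → sutheas.
Attach person 3rd person -th → sutheasth.
voice = passive: zero marking, form stays sutheasth.
Apply vowel deletion: sutheasth → suthasth.
Nasal assimilation: no change.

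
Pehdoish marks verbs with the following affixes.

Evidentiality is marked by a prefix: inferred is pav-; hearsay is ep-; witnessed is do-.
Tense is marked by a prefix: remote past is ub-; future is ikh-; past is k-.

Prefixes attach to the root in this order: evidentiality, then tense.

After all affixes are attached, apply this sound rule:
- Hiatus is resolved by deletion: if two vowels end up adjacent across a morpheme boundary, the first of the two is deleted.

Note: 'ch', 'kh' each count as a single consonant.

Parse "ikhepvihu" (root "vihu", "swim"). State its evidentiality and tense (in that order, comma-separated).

Segment: ikh-ep-vihu.
evidentiality: ep- → hearsay.
tense: ikh- → future.

hearsay, future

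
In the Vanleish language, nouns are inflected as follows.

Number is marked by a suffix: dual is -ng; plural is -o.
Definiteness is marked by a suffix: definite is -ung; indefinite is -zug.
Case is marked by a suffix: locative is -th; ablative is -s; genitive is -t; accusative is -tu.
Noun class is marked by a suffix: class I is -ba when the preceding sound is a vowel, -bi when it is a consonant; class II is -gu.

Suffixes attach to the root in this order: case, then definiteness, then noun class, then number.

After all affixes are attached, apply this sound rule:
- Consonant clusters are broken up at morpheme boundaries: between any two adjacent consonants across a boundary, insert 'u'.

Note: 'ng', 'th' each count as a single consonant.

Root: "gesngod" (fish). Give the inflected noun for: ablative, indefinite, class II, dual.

gesngodusuzugugung

Attach case ablative -s → gesngods.
Attach definiteness indefinite -zug → gesngodszug.
Attach noun class class II -gu → gesngodszuggu.
Attach number dual -ng → gesngodszuggung.
Apply epenthesis: gesngodszuggung → gesngodusuzugugung.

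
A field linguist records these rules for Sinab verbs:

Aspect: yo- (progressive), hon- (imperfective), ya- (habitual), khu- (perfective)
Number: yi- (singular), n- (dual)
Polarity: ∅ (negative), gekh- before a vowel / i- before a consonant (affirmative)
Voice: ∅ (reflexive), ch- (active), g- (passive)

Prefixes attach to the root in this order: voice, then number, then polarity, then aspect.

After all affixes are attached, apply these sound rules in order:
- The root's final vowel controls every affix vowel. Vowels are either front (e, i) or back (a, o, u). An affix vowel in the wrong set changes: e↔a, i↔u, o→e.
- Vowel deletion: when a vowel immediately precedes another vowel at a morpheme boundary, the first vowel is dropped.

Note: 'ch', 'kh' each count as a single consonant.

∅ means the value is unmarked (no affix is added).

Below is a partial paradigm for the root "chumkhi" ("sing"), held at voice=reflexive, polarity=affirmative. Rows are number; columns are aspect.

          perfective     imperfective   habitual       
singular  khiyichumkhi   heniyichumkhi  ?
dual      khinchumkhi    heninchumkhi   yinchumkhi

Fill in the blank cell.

voice = reflexive: zero marking, form stays chumkhi.
Attach number singular yi- → yichumkhi.
Attach polarity affirmative i- (before consonant 'y') → iyichumkhi.
Attach aspect habitual ya- → yaiyichumkhi.
Apply vowel harmony: yaiyichumkhi → yeiyichumkhi.
Apply vowel deletion: yeiyichumkhi → yiyichumkhi.

yiyichumkhi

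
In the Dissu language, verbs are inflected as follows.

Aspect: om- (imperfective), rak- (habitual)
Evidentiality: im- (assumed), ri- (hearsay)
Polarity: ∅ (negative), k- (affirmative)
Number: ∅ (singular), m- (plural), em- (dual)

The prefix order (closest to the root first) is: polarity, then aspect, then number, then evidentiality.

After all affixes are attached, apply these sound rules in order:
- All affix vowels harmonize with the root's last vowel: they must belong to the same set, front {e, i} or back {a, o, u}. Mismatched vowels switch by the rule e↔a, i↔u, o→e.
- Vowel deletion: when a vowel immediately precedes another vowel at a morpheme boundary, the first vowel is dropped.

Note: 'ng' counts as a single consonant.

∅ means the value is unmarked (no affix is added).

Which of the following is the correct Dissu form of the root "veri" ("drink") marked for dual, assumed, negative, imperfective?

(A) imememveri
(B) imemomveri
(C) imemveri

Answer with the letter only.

polarity = negative: zero marking, form stays veri.
Attach aspect imperfective om- → omveri.
Attach number dual em- → emomveri.
Attach evidentiality assumed im- → imemomveri.
Apply vowel harmony: imemomveri → imememveri.
Vowel deletion: no change.
So the correct form is imememveri, option (A).
(C) imemveri is wrong: it uses singular instead of dual for number.
(B) imemomveri is wrong: it fails to apply the sound rule(s).

A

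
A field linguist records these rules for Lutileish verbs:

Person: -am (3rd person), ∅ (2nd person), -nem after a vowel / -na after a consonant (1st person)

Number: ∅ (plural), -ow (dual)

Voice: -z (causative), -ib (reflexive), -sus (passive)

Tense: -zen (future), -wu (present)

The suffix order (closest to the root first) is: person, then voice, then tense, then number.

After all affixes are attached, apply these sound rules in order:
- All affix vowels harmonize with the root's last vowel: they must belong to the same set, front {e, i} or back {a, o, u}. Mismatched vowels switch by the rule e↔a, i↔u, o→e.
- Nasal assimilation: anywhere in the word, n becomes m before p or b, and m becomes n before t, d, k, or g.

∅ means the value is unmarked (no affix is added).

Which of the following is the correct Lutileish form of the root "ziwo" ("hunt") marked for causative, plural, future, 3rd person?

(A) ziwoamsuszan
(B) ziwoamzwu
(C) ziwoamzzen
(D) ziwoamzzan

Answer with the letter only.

Attach person 3rd person -am → ziwoam.
Attach voice causative -z → ziwoamz.
Attach tense future -zen → ziwoamzzen.
number = plural: zero marking, form stays ziwoamzzen.
Apply vowel harmony: ziwoamzzen → ziwoamzzan.
Nasal assimilation: no change.
So the correct form is ziwoamzzan, option (D).
(C) ziwoamzzen is wrong: it fails to apply the sound rule(s).
(B) ziwoamzwu is wrong: it uses present instead of future for tense.
(A) ziwoamsuszan is wrong: it uses passive instead of causative for voice.

D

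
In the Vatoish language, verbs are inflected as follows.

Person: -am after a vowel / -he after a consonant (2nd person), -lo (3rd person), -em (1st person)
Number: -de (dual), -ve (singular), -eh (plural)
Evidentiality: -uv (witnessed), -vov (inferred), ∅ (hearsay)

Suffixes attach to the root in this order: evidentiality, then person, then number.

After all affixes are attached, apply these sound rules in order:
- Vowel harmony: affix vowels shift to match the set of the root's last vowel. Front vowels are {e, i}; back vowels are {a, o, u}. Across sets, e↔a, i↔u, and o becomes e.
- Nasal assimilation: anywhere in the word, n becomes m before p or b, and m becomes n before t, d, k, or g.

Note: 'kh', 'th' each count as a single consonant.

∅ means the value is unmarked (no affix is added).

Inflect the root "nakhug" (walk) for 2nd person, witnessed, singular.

nakhuguvhava

Attach evidentiality witnessed -uv → nakhuguv.
Attach person 2nd person -he (after consonant 'v') → nakhuguvhe.
Attach number singular -ve → nakhuguvheve.
Apply vowel harmony: nakhuguvheve → nakhuguvhava.
Nasal assimilation: no change.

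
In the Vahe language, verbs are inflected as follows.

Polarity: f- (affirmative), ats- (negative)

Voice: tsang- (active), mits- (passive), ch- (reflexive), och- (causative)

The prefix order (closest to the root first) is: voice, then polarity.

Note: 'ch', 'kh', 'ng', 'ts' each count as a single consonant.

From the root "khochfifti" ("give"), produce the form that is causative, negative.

Attach voice causative och- → ochkhochfifti.
Attach polarity negative ats- → atsochkhochfifti.

atsochkhochfifti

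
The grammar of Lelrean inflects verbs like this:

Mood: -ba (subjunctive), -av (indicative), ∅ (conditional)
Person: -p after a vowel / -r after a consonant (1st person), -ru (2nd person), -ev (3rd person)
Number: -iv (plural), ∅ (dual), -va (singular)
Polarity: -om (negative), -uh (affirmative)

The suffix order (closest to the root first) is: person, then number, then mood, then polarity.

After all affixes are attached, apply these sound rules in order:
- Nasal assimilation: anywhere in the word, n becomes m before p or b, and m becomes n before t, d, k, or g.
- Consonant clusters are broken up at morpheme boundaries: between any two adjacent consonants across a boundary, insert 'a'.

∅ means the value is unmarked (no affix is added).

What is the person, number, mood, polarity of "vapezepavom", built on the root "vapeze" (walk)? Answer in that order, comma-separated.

Segment: vapeze-p-av-om.
person: -p/r → 1st person.
number: ∅ → dual.
mood: -av → indicative.
polarity: -om → negative.

1st person, dual, indicative, negative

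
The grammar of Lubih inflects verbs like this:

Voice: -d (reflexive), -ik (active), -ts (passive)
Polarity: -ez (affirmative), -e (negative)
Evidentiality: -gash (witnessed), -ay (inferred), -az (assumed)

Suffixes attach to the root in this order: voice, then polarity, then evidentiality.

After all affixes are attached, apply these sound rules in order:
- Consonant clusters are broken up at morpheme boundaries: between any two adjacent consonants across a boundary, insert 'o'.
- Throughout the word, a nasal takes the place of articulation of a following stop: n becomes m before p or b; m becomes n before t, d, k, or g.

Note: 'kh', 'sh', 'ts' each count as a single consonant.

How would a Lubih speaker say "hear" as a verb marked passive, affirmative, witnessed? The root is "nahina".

Attach voice passive -ts → nahinats.
Attach polarity affirmative -ez → nahinatsez.
Attach evidentiality witnessed -gash → nahinatsezgash.
Apply epenthesis: nahinatsezgash → nahinatsezogash.
Nasal assimilation: no change.

nahinatsezogash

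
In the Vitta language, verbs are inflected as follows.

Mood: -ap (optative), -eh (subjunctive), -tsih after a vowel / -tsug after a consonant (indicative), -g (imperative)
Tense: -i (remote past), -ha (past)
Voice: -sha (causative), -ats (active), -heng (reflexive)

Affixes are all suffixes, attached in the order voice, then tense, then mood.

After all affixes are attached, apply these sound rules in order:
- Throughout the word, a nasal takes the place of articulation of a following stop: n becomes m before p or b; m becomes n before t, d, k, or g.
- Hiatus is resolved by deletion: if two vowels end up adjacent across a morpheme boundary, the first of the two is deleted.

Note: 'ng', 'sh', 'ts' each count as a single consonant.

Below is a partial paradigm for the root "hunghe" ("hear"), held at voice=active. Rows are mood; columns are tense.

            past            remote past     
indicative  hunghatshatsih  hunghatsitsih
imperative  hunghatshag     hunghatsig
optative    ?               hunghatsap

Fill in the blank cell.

Attach voice active -ats → hungheats.
Attach tense past -ha → hungheatsha.
Attach mood optative -ap → hungheatshaap.
Nasal assimilation: no change.
Apply vowel deletion: hungheatshaap → hunghatshap.

hunghatshap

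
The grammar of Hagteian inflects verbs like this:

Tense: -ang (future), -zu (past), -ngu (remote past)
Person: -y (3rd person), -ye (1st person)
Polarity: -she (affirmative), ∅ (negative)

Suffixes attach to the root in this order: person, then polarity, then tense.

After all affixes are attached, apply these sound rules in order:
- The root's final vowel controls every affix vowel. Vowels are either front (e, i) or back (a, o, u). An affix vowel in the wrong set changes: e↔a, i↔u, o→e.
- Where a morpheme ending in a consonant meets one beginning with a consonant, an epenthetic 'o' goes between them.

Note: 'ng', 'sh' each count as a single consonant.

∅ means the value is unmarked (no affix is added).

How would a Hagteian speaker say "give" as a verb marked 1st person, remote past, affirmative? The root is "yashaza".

Attach person 1st person -ye → yashazaye.
Attach polarity affirmative -she → yashazayeshe.
Attach tense remote past -ngu → yashazayeshengu.
Apply vowel harmony: yashazayeshengu → yashazayashangu.
Epenthesis: no change.

yashazayashangu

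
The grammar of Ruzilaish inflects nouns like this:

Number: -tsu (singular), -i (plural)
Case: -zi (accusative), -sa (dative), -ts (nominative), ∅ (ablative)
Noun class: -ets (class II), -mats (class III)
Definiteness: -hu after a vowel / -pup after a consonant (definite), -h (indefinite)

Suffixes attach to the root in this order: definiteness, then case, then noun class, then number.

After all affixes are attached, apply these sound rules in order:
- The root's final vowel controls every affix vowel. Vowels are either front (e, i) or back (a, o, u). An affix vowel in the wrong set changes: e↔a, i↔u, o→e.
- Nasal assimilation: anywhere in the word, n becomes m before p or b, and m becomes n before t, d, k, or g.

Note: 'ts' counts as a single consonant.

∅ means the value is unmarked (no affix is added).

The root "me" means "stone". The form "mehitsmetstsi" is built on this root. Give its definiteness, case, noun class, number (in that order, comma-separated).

Segment: me-hu-ts-mats-tsu.
definiteness: -hu/pup → definite.
case: -ts → nominative.
noun class: -mats → class III.
number: -tsu → singular.

definite, nominative, class III, singular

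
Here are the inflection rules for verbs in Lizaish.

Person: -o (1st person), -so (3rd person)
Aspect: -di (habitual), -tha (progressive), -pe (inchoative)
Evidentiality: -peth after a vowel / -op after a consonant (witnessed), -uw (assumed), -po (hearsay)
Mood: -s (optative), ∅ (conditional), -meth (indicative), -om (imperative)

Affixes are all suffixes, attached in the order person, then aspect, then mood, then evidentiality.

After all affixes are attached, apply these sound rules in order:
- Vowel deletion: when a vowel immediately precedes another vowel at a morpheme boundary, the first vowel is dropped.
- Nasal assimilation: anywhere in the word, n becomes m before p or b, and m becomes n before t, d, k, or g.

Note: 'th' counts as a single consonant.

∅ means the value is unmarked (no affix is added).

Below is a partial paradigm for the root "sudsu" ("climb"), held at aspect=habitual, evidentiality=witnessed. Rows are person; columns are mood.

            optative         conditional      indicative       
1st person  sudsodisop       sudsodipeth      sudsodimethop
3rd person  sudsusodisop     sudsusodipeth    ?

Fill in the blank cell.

Attach person 3rd person -so → sudsuso.
Attach aspect habitual -di → sudsusodi.
Attach mood indicative -meth → sudsusodimeth.
Attach evidentiality witnessed -op (after consonant 'th') → sudsusodimethop.
Vowel deletion: no change.
Nasal assimilation: no change.

sudsusodimethop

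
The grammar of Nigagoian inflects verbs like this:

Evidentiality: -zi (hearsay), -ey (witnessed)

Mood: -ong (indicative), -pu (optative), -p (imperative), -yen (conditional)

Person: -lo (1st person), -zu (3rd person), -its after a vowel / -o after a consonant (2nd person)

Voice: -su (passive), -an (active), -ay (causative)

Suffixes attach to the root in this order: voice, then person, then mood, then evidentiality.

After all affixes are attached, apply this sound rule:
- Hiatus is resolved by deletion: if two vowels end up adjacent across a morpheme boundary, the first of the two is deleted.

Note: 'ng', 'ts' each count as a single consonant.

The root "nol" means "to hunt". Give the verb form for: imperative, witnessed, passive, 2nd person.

nolsitspey

Attach voice passive -su → nolsu.
Attach person 2nd person -its (after vowel 'u') → nolsuits.
Attach mood imperative -p → nolsuitsp.
Attach evidentiality witnessed -ey → nolsuitspey.
Apply vowel deletion: nolsuitspey → nolsitspey.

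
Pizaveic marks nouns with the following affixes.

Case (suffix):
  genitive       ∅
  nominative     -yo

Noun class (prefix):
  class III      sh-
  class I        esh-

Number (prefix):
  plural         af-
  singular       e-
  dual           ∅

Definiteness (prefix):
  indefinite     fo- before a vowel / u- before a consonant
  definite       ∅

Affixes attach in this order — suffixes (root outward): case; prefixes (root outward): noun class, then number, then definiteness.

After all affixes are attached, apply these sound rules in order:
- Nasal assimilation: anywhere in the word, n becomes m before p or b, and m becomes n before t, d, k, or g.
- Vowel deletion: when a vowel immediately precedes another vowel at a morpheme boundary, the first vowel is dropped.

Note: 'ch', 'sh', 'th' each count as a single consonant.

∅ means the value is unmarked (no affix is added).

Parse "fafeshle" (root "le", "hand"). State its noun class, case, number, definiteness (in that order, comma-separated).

Segment: fo-af-esh-le.
noun class: esh- → class I.
case: ∅ → genitive.
number: af- → plural.
definiteness: fo/u- → indefinite.

class I, genitive, plural, indefinite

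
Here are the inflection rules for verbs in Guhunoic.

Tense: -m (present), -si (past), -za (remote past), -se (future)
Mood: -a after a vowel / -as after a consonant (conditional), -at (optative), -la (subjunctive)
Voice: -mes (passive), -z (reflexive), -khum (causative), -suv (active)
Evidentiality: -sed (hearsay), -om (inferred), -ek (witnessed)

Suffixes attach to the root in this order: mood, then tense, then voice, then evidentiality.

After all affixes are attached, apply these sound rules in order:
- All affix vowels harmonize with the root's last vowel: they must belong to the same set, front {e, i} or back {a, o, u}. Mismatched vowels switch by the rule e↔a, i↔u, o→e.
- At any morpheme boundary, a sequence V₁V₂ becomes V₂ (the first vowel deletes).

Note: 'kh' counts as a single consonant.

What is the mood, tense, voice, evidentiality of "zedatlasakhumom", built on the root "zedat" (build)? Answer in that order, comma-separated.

Segment: zedat-la-se-khum-om.
mood: -la → subjunctive.
tense: -se → future.
voice: -khum → causative.
evidentiality: -om → inferred.

subjunctive, future, causative, inferred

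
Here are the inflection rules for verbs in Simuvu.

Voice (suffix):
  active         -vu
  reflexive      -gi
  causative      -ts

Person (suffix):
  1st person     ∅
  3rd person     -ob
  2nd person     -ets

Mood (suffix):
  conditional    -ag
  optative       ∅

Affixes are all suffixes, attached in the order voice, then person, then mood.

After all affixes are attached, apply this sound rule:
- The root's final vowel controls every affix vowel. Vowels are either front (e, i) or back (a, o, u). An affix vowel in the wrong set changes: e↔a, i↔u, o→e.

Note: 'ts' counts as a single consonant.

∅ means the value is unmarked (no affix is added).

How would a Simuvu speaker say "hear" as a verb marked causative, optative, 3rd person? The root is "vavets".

Attach voice causative -ts → vavetsts.
Attach person 3rd person -ob → vavetstsob.
mood = optative: zero marking, form stays vavetstsob.
Apply vowel harmony: vavetstsob → vavetstseb.

vavetstseb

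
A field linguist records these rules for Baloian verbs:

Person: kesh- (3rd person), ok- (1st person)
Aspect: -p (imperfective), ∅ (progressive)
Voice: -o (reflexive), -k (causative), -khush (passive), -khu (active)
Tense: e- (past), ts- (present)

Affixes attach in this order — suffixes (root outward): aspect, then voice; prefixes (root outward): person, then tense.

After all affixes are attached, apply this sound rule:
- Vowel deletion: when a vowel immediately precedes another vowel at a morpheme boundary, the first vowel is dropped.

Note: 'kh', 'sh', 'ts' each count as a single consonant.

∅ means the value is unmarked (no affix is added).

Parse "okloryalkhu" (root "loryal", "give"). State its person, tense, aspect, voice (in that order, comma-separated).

1st person, past, progressive, active

Segment: e-ok-loryal-khu.
person: ok- → 1st person.
tense: e- → past.
aspect: ∅ → progressive.
voice: -khu → active.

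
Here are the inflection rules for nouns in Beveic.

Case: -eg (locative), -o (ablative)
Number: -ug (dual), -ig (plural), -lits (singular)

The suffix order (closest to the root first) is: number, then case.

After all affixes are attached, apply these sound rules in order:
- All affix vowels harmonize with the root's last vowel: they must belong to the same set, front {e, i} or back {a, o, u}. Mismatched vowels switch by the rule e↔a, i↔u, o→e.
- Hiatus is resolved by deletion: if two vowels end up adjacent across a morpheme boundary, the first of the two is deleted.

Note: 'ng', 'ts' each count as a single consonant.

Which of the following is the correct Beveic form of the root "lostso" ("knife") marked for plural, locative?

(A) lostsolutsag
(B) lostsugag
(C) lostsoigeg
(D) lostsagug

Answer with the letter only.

B

Attach number plural -ig → lostsoig.
Attach case locative -eg → lostsoigeg.
Apply vowel harmony: lostsoigeg → lostsougag.
Apply vowel deletion: lostsougag → lostsugag.
So the correct form is lostsugag, option (B).
(A) lostsolutsag is wrong: it uses singular instead of plural for number.
(C) lostsoigeg is wrong: it fails to apply the sound rule(s).
(D) lostsagug is wrong: it has the affixes in the wrong order.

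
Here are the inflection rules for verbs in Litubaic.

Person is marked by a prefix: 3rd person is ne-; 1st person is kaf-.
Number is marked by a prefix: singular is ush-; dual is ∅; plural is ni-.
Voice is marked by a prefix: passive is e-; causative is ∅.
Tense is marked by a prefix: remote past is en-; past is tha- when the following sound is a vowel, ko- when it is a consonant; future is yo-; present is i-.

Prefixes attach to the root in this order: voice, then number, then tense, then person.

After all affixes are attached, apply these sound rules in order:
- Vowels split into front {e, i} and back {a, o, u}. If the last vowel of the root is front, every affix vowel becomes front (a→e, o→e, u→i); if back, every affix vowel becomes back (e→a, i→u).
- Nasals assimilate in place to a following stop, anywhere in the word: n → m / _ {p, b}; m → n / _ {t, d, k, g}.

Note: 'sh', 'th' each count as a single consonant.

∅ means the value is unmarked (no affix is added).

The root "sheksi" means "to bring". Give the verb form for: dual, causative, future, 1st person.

kefyesheksi

voice = causative: zero marking, form stays sheksi.
number = dual: zero marking, form stays sheksi.
Attach tense future yo- → yosheksi.
Attach person 1st person kaf- → kafyosheksi.
Apply vowel harmony: kafyosheksi → kefyesheksi.
Nasal assimilation: no change.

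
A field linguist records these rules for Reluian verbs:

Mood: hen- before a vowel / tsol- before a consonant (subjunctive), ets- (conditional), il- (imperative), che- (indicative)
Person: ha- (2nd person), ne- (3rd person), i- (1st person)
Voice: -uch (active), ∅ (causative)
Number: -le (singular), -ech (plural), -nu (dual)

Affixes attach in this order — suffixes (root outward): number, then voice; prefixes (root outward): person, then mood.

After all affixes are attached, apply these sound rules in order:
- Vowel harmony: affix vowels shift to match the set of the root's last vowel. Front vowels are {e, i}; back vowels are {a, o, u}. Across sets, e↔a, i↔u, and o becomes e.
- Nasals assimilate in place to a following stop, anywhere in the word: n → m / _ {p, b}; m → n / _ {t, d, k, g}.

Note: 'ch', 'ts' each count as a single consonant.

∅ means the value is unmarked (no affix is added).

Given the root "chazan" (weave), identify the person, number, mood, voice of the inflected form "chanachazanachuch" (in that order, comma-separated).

Segment: che-ne-chazan-ech-uch.
person: ne- → 3rd person.
number: -ech → plural.
mood: che- → indicative.
voice: -uch → active.

3rd person, plural, indicative, active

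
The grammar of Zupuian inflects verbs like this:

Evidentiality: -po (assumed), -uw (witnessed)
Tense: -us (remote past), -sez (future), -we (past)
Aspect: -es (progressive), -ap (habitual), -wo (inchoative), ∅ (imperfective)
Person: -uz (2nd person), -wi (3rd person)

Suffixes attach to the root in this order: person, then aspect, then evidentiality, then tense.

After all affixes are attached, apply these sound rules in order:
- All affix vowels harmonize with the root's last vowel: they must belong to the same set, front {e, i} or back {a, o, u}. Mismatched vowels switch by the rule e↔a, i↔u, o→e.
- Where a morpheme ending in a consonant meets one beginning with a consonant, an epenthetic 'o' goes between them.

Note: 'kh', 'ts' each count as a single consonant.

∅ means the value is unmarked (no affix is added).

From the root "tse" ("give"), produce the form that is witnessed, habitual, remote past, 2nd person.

tseizepiwis

Attach person 2nd person -uz → tseuz.
Attach aspect habitual -ap → tseuzap.
Attach evidentiality witnessed -uw → tseuzapuw.
Attach tense remote past -us → tseuzapuwus.
Apply vowel harmony: tseuzapuwus → tseizepiwis.
Epenthesis: no change.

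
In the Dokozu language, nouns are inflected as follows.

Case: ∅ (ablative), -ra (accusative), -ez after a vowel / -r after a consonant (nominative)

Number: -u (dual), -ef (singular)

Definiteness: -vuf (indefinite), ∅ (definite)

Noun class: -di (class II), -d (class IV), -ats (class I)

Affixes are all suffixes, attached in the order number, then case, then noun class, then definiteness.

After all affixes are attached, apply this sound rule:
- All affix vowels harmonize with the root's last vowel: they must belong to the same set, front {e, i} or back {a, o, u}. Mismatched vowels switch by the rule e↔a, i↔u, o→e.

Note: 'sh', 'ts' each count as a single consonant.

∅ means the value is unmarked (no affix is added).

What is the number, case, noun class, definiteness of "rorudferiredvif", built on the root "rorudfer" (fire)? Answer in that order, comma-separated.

dual, accusative, class IV, indefinite

Segment: rorudfer-u-ra-d-vuf.
number: -u → dual.
case: -ra → accusative.
noun class: -d → class IV.
definiteness: -vuf → indefinite.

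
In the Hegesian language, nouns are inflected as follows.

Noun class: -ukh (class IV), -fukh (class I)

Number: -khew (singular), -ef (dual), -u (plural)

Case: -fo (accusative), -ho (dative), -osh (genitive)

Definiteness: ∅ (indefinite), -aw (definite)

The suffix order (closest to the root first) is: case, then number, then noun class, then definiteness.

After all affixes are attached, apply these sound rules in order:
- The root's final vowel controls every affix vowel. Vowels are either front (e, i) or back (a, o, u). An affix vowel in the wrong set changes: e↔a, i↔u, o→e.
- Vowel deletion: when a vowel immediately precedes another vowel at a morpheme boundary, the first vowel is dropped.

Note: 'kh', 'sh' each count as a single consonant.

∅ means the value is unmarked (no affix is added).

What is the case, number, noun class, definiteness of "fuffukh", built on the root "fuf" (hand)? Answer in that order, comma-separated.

accusative, plural, class IV, indefinite

Segment: fuf-fo-u-ukh.
case: -fo → accusative.
number: -u → plural.
noun class: -ukh → class IV.
definiteness: ∅ → indefinite.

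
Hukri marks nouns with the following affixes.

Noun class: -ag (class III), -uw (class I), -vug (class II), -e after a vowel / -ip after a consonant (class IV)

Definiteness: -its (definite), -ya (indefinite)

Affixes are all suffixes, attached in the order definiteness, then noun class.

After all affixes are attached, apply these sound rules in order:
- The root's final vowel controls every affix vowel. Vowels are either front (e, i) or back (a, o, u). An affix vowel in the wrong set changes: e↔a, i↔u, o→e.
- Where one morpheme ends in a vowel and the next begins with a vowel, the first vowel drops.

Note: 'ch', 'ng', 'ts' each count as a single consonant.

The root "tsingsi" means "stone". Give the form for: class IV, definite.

Attach definiteness definite -its → tsingsiits.
Attach noun class class IV -ip (after consonant 'ts') → tsingsiitsip.
Vowel harmony: no change.
Apply vowel deletion: tsingsiitsip → tsingsitsip.

tsingsitsip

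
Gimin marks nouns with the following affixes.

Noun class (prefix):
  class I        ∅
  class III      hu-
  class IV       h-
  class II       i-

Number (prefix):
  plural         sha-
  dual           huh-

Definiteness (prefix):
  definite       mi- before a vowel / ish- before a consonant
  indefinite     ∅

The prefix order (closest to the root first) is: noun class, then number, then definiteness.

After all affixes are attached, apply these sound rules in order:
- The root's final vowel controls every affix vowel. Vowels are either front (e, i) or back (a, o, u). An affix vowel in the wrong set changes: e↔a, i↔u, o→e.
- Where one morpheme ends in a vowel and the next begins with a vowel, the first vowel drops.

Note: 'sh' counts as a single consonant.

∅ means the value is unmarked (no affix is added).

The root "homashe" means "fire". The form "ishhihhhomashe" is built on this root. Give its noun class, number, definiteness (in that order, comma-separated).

Segment: ish-huh-h-homashe.
noun class: h- → class IV.
number: huh- → dual.
definiteness: mi/ish- → definite.

class IV, dual, definite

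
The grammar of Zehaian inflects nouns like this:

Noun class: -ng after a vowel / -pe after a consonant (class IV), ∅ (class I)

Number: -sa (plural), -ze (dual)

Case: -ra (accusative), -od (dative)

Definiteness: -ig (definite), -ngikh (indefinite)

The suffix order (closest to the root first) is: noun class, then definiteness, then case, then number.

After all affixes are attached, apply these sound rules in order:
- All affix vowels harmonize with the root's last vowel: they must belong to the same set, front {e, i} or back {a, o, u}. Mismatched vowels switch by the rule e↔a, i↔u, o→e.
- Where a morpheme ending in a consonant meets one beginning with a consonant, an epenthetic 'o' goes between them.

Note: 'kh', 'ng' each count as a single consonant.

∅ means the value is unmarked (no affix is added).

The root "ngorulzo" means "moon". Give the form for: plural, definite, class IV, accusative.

ngorulzongugorasa

Attach noun class class IV -ng (after vowel 'o') → ngorulzong.
Attach definiteness definite -ig → ngorulzongig.
Attach case accusative -ra → ngorulzongigra.
Attach number plural -sa → ngorulzongigrasa.
Apply vowel harmony: ngorulzongigrasa → ngorulzongugrasa.
Apply epenthesis: ngorulzongugrasa → ngorulzongugorasa.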